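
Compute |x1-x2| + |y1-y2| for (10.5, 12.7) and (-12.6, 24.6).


|10.5-(-12.6)| + |12.7-24.6| = 23.1 + 11.9 = 35

35


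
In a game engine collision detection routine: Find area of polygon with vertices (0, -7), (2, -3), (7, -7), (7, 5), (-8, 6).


Shoelace sum: (0*(-3) - 2*(-7)) + (2*(-7) - 7*(-3)) + (7*5 - 7*(-7)) + (7*6 - (-8)*5) + ((-8)*(-7) - 0*6)
= 243
Area = |243|/2 = 121.5

121.5


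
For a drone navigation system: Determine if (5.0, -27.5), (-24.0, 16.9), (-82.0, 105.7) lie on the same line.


Cross product: ((-24)-5)*(105.7-(-27.5)) - (16.9-(-27.5))*((-82)-5)
= 0

Yes, collinear


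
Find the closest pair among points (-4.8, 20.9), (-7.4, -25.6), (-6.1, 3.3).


d(P0,P1) = 46.5726, d(P0,P2) = 17.6479, d(P1,P2) = 28.9292
Closest: P0 and P2

Closest pair: (-4.8, 20.9) and (-6.1, 3.3), distance = 17.6479


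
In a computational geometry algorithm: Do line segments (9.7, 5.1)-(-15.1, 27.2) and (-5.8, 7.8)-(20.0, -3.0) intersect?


Cross products: d1=97.74, d2=400.08, d3=275.59, d4=-26.75
d1*d2 < 0 and d3*d4 < 0? no

No, they don't intersect


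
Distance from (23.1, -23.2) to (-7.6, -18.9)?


dx=-30.7, dy=4.3
d^2 = (-30.7)^2 + 4.3^2 = 960.98
d = sqrt(960.98) = 30.9997

30.9997


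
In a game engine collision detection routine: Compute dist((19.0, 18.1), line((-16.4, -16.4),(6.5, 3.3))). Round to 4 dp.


|cross product| = 92.67
|line direction| = sqrt(912.5) = 30.2076
Distance = 92.67/sqrt(912.5) = 3.0678

3.0678


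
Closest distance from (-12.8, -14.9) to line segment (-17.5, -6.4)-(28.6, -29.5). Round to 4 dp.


Project P onto AB: t = 0.1553 (clamped to [0,1])
Closest point on segment: (-10.3388, -9.9883)
Distance: 5.4938

5.4938


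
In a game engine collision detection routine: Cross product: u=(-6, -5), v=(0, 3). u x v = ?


u x v = u_x*v_y - u_y*v_x = (-6)*3 - (-5)*0
= (-18) - 0 = -18

-18


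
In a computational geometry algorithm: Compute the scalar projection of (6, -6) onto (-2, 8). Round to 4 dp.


u.v = -60, |v| = sqrt(68) = 8.2462
Scalar projection = u.v / |v| = -60 / sqrt(68) = -7.2761

-7.2761


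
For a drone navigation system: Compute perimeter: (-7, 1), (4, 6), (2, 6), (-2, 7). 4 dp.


Sides: (-7, 1)->(4, 6): sqrt(146) = 12.083046, (4, 6)->(2, 6): sqrt(4) = 2, (2, 6)->(-2, 7): sqrt(17) = 4.123106, (-2, 7)->(-7, 1): sqrt(61) = 7.81025
Sum = 26.016402
Perimeter = 26.0164

26.0164


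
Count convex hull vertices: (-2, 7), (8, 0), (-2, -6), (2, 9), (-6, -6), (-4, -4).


Convex hull vertices (CCW): (-6, -6), (-2, -6), (8, 0), (2, 9), (-2, 7)
Count = 5

5


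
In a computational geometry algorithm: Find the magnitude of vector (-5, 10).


|u| = sqrt((-5)^2 + 10^2) = sqrt(125) = 11.1803

11.1803


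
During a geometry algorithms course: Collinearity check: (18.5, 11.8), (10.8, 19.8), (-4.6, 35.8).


Cross product: (10.8-18.5)*(35.8-11.8) - (19.8-11.8)*((-4.6)-18.5)
= 0

Yes, collinear


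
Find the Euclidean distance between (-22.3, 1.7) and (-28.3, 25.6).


dx=-6, dy=23.9
d^2 = (-6)^2 + 23.9^2 = 607.21
d = sqrt(607.21) = 24.6416

24.6416


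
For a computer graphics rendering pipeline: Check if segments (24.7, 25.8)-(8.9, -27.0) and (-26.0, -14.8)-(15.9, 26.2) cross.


Cross products: d1=-377.56, d2=-1942.08, d3=-2035.48, d4=-470.96
d1*d2 < 0 and d3*d4 < 0? no

No, they don't intersect


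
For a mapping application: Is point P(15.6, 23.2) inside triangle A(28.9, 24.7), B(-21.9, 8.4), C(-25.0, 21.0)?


Cross products: AB x AP = -140.59, BC x BP = -518.38, CA x CP = -31.64
All same sign? yes

Yes, inside


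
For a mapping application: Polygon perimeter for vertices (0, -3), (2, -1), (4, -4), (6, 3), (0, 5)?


Sides: (0, -3)->(2, -1): sqrt(8) = 2.828427, (2, -1)->(4, -4): sqrt(13) = 3.605551, (4, -4)->(6, 3): sqrt(53) = 7.28011, (6, 3)->(0, 5): sqrt(40) = 6.324555, (0, 5)->(0, -3): sqrt(64) = 8
Sum = 28.038643
Perimeter = 28.0386

28.0386


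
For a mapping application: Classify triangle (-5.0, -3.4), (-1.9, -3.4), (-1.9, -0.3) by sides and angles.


Side lengths squared: AB^2=9.61, BC^2=9.61, CA^2=19.22
Sorted: [9.61, 9.61, 19.22]
By sides: Isosceles, By angles: Right

Isosceles, Right


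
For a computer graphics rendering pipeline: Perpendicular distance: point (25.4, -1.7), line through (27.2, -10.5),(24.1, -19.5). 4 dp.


|cross product| = 43.48
|line direction| = sqrt(90.61) = 9.5189
Distance = 43.48/sqrt(90.61) = 4.5677

4.5677


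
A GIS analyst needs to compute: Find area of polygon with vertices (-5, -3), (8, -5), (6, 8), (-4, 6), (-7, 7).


Shoelace sum: ((-5)*(-5) - 8*(-3)) + (8*8 - 6*(-5)) + (6*6 - (-4)*8) + ((-4)*7 - (-7)*6) + ((-7)*(-3) - (-5)*7)
= 281
Area = |281|/2 = 140.5

140.5


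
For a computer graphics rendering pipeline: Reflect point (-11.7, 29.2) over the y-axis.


Reflection over y-axis: (x,y) -> (-x,y)
(-11.7, 29.2) -> (11.7, 29.2)

(11.7, 29.2)


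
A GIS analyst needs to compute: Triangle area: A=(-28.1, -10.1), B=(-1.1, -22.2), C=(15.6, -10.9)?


Area = |x_A(y_B-y_C) + x_B(y_C-y_A) + x_C(y_A-y_B)|/2
= |317.53 + 0.88 + 188.76|/2
= 507.17/2 = 253.585

253.585


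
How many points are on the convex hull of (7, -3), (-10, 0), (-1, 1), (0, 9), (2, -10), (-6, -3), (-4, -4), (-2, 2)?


Convex hull vertices (CCW): (-10, 0), (2, -10), (7, -3), (0, 9)
Count = 4

4


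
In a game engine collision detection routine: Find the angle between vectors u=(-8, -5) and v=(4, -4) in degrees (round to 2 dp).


u.v = -12, |u| = sqrt(89) = 9.434, |v| = sqrt(32) = 5.6569
cos(theta) = u.v/(|u||v|) = -12/sqrt(2848) = -0.22486
theta = acos(-0.22486) = 102.99 degrees

102.99 degrees


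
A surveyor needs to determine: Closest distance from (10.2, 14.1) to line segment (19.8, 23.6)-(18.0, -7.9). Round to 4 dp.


Project P onto AB: t = 0.318 (clamped to [0,1])
Closest point on segment: (19.2277, 13.5841)
Distance: 9.0424

9.0424


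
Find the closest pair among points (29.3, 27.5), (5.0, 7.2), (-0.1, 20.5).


d(P0,P1) = 31.6635, d(P0,P2) = 30.2218, d(P1,P2) = 14.2443
Closest: P1 and P2

Closest pair: (5.0, 7.2) and (-0.1, 20.5), distance = 14.2443


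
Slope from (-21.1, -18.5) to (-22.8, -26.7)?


slope = (y2-y1)/(x2-x1) = ((-26.7)-(-18.5))/((-22.8)-(-21.1)) = (-8.2)/(-1.7) = 4.8235

4.8235


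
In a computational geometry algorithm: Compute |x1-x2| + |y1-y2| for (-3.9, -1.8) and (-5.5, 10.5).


|(-3.9)-(-5.5)| + |(-1.8)-10.5| = 1.6 + 12.3 = 13.9

13.9


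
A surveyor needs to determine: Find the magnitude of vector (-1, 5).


|u| = sqrt((-1)^2 + 5^2) = sqrt(26) = 5.099

5.099


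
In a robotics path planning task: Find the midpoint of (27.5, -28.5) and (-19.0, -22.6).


M = ((27.5+(-19))/2, ((-28.5)+(-22.6))/2)
= (4.25, -25.55)

(4.25, -25.55)


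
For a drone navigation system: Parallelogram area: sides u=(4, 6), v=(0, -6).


|u x v| = |4*(-6) - 6*0|
= |(-24) - 0| = 24

24


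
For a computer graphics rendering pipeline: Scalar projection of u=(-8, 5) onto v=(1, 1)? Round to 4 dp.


u.v = -3, |v| = sqrt(2) = 1.4142
Scalar projection = u.v / |v| = -3 / sqrt(2) = -2.1213

-2.1213


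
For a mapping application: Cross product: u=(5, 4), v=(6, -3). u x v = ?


u x v = u_x*v_y - u_y*v_x = 5*(-3) - 4*6
= (-15) - 24 = -39

-39


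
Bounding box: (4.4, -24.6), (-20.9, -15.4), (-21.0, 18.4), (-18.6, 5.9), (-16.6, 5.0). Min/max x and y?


x range: [-21, 4.4]
y range: [-24.6, 18.4]
Bounding box: (-21,-24.6) to (4.4,18.4)

(-21,-24.6) to (4.4,18.4)


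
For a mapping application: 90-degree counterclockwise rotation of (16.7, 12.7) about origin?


90° CCW: (x,y) -> (-y, x)
(16.7,12.7) -> (-12.7, 16.7)

(-12.7, 16.7)


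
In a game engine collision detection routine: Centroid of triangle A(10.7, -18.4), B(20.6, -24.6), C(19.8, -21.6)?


Centroid = ((x_A+x_B+x_C)/3, (y_A+y_B+y_C)/3)
= ((10.7+20.6+19.8)/3, ((-18.4)+(-24.6)+(-21.6))/3)
= (17.0333, -21.5333)

(17.0333, -21.5333)


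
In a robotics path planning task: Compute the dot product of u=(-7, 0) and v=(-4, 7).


u . v = u_x*v_x + u_y*v_y = (-7)*(-4) + 0*7
= 28 + 0 = 28

28


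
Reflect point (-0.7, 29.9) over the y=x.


Reflection over y=x: (x,y) -> (y,x)
(-0.7, 29.9) -> (29.9, -0.7)

(29.9, -0.7)


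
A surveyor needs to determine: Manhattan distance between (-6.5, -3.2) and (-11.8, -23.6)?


|(-6.5)-(-11.8)| + |(-3.2)-(-23.6)| = 5.3 + 20.4 = 25.7

25.7


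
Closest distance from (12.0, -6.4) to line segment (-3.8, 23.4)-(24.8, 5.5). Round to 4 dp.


Project P onto AB: t = 0.8655 (clamped to [0,1])
Closest point on segment: (20.9543, 7.9069)
Distance: 16.878

16.878


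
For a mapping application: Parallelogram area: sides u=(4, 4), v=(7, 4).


|u x v| = |4*4 - 4*7|
= |16 - 28| = 12

12


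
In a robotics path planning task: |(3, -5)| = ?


|u| = sqrt(3^2 + (-5)^2) = sqrt(34) = 5.831

5.831


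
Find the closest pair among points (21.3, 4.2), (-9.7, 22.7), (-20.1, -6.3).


d(P0,P1) = 36.1006, d(P0,P2) = 42.7108, d(P1,P2) = 30.8084
Closest: P1 and P2

Closest pair: (-9.7, 22.7) and (-20.1, -6.3), distance = 30.8084


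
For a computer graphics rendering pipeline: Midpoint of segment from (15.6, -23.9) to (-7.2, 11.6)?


M = ((15.6+(-7.2))/2, ((-23.9)+11.6)/2)
= (4.2, -6.15)

(4.2, -6.15)


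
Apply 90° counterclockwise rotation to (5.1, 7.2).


90° CCW: (x,y) -> (-y, x)
(5.1,7.2) -> (-7.2, 5.1)

(-7.2, 5.1)


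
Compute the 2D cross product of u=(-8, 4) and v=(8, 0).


u x v = u_x*v_y - u_y*v_x = (-8)*0 - 4*8
= 0 - 32 = -32

-32


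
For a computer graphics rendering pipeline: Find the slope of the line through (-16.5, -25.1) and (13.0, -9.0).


slope = (y2-y1)/(x2-x1) = ((-9)-(-25.1))/(13-(-16.5)) = 16.1/29.5 = 0.5458

0.5458


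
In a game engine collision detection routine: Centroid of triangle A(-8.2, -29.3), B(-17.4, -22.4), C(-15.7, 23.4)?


Centroid = ((x_A+x_B+x_C)/3, (y_A+y_B+y_C)/3)
= (((-8.2)+(-17.4)+(-15.7))/3, ((-29.3)+(-22.4)+23.4)/3)
= (-13.7667, -9.4333)

(-13.7667, -9.4333)


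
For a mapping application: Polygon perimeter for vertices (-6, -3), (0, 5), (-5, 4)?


Sides: (-6, -3)->(0, 5): sqrt(100) = 10, (0, 5)->(-5, 4): sqrt(26) = 5.09902, (-5, 4)->(-6, -3): sqrt(50) = 7.071068
Sum = 22.170088
Perimeter = 22.1701

22.1701


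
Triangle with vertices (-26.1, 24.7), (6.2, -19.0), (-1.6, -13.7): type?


Side lengths squared: AB^2=2952.98, BC^2=88.93, CA^2=2074.81
Sorted: [88.93, 2074.81, 2952.98]
By sides: Scalene, By angles: Obtuse

Scalene, Obtuse


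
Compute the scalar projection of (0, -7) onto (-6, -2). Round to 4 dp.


u.v = 14, |v| = sqrt(40) = 6.3246
Scalar projection = u.v / |v| = 14 / sqrt(40) = 2.2136

2.2136


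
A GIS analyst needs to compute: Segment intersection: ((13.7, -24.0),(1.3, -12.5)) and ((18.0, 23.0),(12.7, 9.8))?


Cross products: d1=192.34, d2=-32.29, d3=-632.25, d4=-407.62
d1*d2 < 0 and d3*d4 < 0? no

No, they don't intersect


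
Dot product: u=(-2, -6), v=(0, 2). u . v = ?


u . v = u_x*v_x + u_y*v_y = (-2)*0 + (-6)*2
= 0 + (-12) = -12

-12


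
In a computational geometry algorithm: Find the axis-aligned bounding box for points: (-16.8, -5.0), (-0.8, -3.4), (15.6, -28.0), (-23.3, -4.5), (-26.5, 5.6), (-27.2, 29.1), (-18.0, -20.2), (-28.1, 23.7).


x range: [-28.1, 15.6]
y range: [-28, 29.1]
Bounding box: (-28.1,-28) to (15.6,29.1)

(-28.1,-28) to (15.6,29.1)


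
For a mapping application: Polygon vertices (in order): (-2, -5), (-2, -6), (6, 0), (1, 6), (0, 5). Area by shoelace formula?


Shoelace sum: ((-2)*(-6) - (-2)*(-5)) + ((-2)*0 - 6*(-6)) + (6*6 - 1*0) + (1*5 - 0*6) + (0*(-5) - (-2)*5)
= 89
Area = |89|/2 = 44.5

44.5


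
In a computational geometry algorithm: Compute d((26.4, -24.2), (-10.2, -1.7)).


dx=-36.6, dy=22.5
d^2 = (-36.6)^2 + 22.5^2 = 1845.81
d = sqrt(1845.81) = 42.9629

42.9629


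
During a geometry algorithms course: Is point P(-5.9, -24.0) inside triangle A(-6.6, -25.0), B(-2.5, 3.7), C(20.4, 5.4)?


Cross products: AB x AP = -15.99, BC x BP = -628.55, CA x CP = -5.72
All same sign? yes

Yes, inside


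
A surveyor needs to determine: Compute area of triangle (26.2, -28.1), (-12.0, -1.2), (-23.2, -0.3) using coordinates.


Area = |x_A(y_B-y_C) + x_B(y_C-y_A) + x_C(y_A-y_B)|/2
= |(-23.58) + (-333.6) + 624.08|/2
= 266.9/2 = 133.45

133.45


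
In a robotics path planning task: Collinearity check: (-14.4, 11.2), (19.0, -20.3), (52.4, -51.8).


Cross product: (19-(-14.4))*((-51.8)-11.2) - ((-20.3)-11.2)*(52.4-(-14.4))
= 0

Yes, collinear


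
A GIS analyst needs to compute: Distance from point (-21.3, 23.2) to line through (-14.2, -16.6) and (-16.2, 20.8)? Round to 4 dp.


|cross product| = 185.94
|line direction| = sqrt(1402.76) = 37.4534
Distance = 185.94/sqrt(1402.76) = 4.9646

4.9646


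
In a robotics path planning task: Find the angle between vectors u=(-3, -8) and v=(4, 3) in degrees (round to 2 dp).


u.v = -36, |u| = sqrt(73) = 8.544, |v| = sqrt(25) = 5
cos(theta) = u.v/(|u||v|) = -36/sqrt(1825) = -0.842696
theta = acos(-0.842696) = 147.43 degrees

147.43 degrees


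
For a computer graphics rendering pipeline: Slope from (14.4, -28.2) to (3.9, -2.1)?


slope = (y2-y1)/(x2-x1) = ((-2.1)-(-28.2))/(3.9-14.4) = 26.1/(-10.5) = -2.4857

-2.4857


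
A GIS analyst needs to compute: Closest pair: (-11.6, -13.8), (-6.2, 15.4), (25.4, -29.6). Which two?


d(P0,P1) = 29.6951, d(P0,P2) = 40.2323, d(P1,P2) = 54.9869
Closest: P0 and P1

Closest pair: (-11.6, -13.8) and (-6.2, 15.4), distance = 29.6951


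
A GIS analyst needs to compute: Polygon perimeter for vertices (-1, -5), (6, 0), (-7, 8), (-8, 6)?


Sides: (-1, -5)->(6, 0): sqrt(74) = 8.602325, (6, 0)->(-7, 8): sqrt(233) = 15.264338, (-7, 8)->(-8, 6): sqrt(5) = 2.236068, (-8, 6)->(-1, -5): sqrt(170) = 13.038405
Sum = 39.141136
Perimeter = 39.1411

39.1411


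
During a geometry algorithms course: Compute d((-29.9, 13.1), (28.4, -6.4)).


dx=58.3, dy=-19.5
d^2 = 58.3^2 + (-19.5)^2 = 3779.14
d = sqrt(3779.14) = 61.4747

61.4747


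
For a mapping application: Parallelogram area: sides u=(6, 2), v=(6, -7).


|u x v| = |6*(-7) - 2*6|
= |(-42) - 12| = 54

54


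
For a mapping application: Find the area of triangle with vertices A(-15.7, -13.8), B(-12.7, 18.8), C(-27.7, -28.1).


Area = |x_A(y_B-y_C) + x_B(y_C-y_A) + x_C(y_A-y_B)|/2
= |(-736.33) + 181.61 + 903.02|/2
= 348.3/2 = 174.15

174.15


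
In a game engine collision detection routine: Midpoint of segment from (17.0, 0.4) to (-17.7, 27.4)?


M = ((17+(-17.7))/2, (0.4+27.4)/2)
= (-0.35, 13.9)

(-0.35, 13.9)


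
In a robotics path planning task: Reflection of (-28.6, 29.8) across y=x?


Reflection over y=x: (x,y) -> (y,x)
(-28.6, 29.8) -> (29.8, -28.6)

(29.8, -28.6)


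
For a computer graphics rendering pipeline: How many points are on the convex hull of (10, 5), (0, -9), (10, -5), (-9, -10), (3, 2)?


Convex hull vertices (CCW): (-9, -10), (0, -9), (10, -5), (10, 5), (3, 2)
Count = 5

5


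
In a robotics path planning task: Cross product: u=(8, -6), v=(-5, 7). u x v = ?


u x v = u_x*v_y - u_y*v_x = 8*7 - (-6)*(-5)
= 56 - 30 = 26

26


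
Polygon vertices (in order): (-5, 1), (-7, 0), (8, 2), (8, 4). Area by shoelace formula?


Shoelace sum: ((-5)*0 - (-7)*1) + ((-7)*2 - 8*0) + (8*4 - 8*2) + (8*1 - (-5)*4)
= 37
Area = |37|/2 = 18.5

18.5


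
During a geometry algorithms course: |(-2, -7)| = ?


|u| = sqrt((-2)^2 + (-7)^2) = sqrt(53) = 7.2801

7.2801


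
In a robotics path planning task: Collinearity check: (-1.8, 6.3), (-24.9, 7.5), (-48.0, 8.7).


Cross product: ((-24.9)-(-1.8))*(8.7-6.3) - (7.5-6.3)*((-48)-(-1.8))
= 0

Yes, collinear


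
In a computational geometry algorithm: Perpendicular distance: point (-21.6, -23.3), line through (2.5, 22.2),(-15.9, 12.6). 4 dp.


|cross product| = 605.84
|line direction| = sqrt(430.72) = 20.7538
Distance = 605.84/sqrt(430.72) = 29.1918

29.1918


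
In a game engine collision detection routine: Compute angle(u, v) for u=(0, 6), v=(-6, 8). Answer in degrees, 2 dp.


u.v = 48, |u| = sqrt(36) = 6, |v| = sqrt(100) = 10
cos(theta) = u.v/(|u||v|) = 48/sqrt(3600) = 0.8
theta = acos(0.8) = 36.87 degrees

36.87 degrees


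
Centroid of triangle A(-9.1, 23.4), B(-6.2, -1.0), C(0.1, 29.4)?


Centroid = ((x_A+x_B+x_C)/3, (y_A+y_B+y_C)/3)
= (((-9.1)+(-6.2)+0.1)/3, (23.4+(-1)+29.4)/3)
= (-5.0667, 17.2667)

(-5.0667, 17.2667)


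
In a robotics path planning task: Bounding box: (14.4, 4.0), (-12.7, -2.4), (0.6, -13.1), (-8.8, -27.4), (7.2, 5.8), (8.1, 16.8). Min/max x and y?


x range: [-12.7, 14.4]
y range: [-27.4, 16.8]
Bounding box: (-12.7,-27.4) to (14.4,16.8)

(-12.7,-27.4) to (14.4,16.8)


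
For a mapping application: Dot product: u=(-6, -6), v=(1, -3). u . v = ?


u . v = u_x*v_x + u_y*v_y = (-6)*1 + (-6)*(-3)
= (-6) + 18 = 12

12


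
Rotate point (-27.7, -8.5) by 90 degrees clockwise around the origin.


90° CW: (x,y) -> (y, -x)
(-27.7,-8.5) -> (-8.5, 27.7)

(-8.5, 27.7)


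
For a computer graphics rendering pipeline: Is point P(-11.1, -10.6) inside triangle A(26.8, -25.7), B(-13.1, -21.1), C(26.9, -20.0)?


Cross products: AB x AP = -428.15, BC x BP = 417.8, CA x CP = -217.54
All same sign? no

No, outside


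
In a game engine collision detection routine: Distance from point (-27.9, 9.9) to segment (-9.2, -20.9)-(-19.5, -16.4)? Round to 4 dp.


Project P onto AB: t = 1 (clamped to [0,1])
Closest point on segment: (-19.5, -16.4)
Distance: 27.6089

27.6089


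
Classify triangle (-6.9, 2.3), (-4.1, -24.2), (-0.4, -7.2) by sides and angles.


Side lengths squared: AB^2=710.09, BC^2=302.69, CA^2=132.5
Sorted: [132.5, 302.69, 710.09]
By sides: Scalene, By angles: Obtuse

Scalene, Obtuse


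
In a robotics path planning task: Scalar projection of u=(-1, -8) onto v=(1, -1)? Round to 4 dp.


u.v = 7, |v| = sqrt(2) = 1.4142
Scalar projection = u.v / |v| = 7 / sqrt(2) = 4.9497

4.9497


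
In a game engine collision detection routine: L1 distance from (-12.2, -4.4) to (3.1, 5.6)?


|(-12.2)-3.1| + |(-4.4)-5.6| = 15.3 + 10 = 25.3

25.3


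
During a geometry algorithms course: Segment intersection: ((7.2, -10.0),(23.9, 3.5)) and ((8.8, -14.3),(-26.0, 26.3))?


Cross products: d1=-84.68, d2=-1232.5, d3=-93.41, d4=1054.41
d1*d2 < 0 and d3*d4 < 0? no

No, they don't intersect


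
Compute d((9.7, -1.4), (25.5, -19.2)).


dx=15.8, dy=-17.8
d^2 = 15.8^2 + (-17.8)^2 = 566.48
d = sqrt(566.48) = 23.8008

23.8008


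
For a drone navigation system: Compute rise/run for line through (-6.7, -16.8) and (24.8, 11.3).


slope = (y2-y1)/(x2-x1) = (11.3-(-16.8))/(24.8-(-6.7)) = 28.1/31.5 = 0.8921

0.8921


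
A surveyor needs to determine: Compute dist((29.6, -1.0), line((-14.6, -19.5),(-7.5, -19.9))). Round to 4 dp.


|cross product| = 149.03
|line direction| = sqrt(50.57) = 7.1113
Distance = 149.03/sqrt(50.57) = 20.9569

20.9569


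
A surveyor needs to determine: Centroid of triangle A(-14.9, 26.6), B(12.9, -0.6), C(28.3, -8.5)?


Centroid = ((x_A+x_B+x_C)/3, (y_A+y_B+y_C)/3)
= (((-14.9)+12.9+28.3)/3, (26.6+(-0.6)+(-8.5))/3)
= (8.7667, 5.8333)

(8.7667, 5.8333)


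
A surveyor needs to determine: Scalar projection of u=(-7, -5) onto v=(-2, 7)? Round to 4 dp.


u.v = -21, |v| = sqrt(53) = 7.2801
Scalar projection = u.v / |v| = -21 / sqrt(53) = -2.8846

-2.8846


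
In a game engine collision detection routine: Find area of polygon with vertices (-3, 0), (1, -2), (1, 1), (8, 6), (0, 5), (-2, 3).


Shoelace sum: ((-3)*(-2) - 1*0) + (1*1 - 1*(-2)) + (1*6 - 8*1) + (8*5 - 0*6) + (0*3 - (-2)*5) + ((-2)*0 - (-3)*3)
= 66
Area = |66|/2 = 33

33


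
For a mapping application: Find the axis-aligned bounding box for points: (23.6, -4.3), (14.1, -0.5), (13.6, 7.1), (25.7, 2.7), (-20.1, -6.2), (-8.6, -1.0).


x range: [-20.1, 25.7]
y range: [-6.2, 7.1]
Bounding box: (-20.1,-6.2) to (25.7,7.1)

(-20.1,-6.2) to (25.7,7.1)


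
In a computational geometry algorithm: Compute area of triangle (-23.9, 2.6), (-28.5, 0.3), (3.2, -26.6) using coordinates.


Area = |x_A(y_B-y_C) + x_B(y_C-y_A) + x_C(y_A-y_B)|/2
= |(-642.91) + 832.2 + 7.36|/2
= 196.65/2 = 98.325

98.325


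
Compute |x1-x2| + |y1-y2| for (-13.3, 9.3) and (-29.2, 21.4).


|(-13.3)-(-29.2)| + |9.3-21.4| = 15.9 + 12.1 = 28

28


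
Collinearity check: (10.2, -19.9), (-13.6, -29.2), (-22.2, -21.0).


Cross product: ((-13.6)-10.2)*((-21)-(-19.9)) - ((-29.2)-(-19.9))*((-22.2)-10.2)
= -275.14

No, not collinear


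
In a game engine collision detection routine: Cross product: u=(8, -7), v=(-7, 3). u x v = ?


u x v = u_x*v_y - u_y*v_x = 8*3 - (-7)*(-7)
= 24 - 49 = -25

-25


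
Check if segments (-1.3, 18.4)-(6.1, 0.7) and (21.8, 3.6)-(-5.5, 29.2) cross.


Cross products: d1=187.32, d2=481.09, d3=299.35, d4=5.58
d1*d2 < 0 and d3*d4 < 0? no

No, they don't intersect


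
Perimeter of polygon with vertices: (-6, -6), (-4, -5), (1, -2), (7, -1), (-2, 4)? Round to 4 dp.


Sides: (-6, -6)->(-4, -5): sqrt(5) = 2.236068, (-4, -5)->(1, -2): sqrt(34) = 5.830952, (1, -2)->(7, -1): sqrt(37) = 6.082763, (7, -1)->(-2, 4): sqrt(106) = 10.29563, (-2, 4)->(-6, -6): sqrt(116) = 10.77033
Sum = 35.215743
Perimeter = 35.2157

35.2157


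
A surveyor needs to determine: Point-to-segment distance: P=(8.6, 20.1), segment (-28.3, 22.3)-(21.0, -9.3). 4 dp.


Project P onto AB: t = 0.5508 (clamped to [0,1])
Closest point on segment: (-1.146, 4.895)
Distance: 18.0604

18.0604


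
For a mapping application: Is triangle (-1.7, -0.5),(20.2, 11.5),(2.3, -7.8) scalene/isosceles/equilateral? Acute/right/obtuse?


Side lengths squared: AB^2=623.61, BC^2=692.9, CA^2=69.29
Sorted: [69.29, 623.61, 692.9]
By sides: Scalene, By angles: Right

Scalene, Right


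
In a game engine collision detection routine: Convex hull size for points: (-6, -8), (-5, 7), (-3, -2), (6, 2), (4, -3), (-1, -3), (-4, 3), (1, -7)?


Convex hull vertices (CCW): (-6, -8), (1, -7), (4, -3), (6, 2), (-5, 7)
Count = 5

5


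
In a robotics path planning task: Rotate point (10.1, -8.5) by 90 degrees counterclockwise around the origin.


90° CCW: (x,y) -> (-y, x)
(10.1,-8.5) -> (8.5, 10.1)

(8.5, 10.1)


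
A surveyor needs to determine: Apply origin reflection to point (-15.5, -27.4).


Reflection over origin: (x,y) -> (-x,-y)
(-15.5, -27.4) -> (15.5, 27.4)

(15.5, 27.4)


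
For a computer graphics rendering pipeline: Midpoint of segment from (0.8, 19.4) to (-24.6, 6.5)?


M = ((0.8+(-24.6))/2, (19.4+6.5)/2)
= (-11.9, 12.95)

(-11.9, 12.95)


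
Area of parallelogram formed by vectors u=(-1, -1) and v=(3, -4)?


|u x v| = |(-1)*(-4) - (-1)*3|
= |4 - (-3)| = 7

7


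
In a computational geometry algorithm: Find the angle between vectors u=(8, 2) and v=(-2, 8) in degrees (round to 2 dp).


u.v = 0, |u| = sqrt(68) = 8.2462, |v| = sqrt(68) = 8.2462
cos(theta) = u.v/(|u||v|) = 0/sqrt(4624) = 0
theta = acos(0) = 90 degrees

90 degrees


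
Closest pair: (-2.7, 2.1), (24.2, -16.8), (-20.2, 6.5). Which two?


d(P0,P1) = 32.8758, d(P0,P2) = 18.0447, d(P1,P2) = 50.1423
Closest: P0 and P2

Closest pair: (-2.7, 2.1) and (-20.2, 6.5), distance = 18.0447


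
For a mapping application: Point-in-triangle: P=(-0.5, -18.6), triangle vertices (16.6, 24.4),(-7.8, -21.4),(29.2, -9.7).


Cross products: AB x AP = 266.02, BC x BP = 18.19, CA x CP = 1124.91
All same sign? yes

Yes, inside


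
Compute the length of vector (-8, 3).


|u| = sqrt((-8)^2 + 3^2) = sqrt(73) = 8.544

8.544


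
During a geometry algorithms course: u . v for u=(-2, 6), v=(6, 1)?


u . v = u_x*v_x + u_y*v_y = (-2)*6 + 6*1
= (-12) + 6 = -6

-6


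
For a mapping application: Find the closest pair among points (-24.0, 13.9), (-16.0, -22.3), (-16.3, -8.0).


d(P0,P1) = 37.0734, d(P0,P2) = 23.2142, d(P1,P2) = 14.3031
Closest: P1 and P2

Closest pair: (-16.0, -22.3) and (-16.3, -8.0), distance = 14.3031


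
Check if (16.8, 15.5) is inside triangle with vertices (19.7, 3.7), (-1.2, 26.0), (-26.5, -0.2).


Cross products: AB x AP = -181.95, BC x BP = 737.25, CA x CP = 556.47
All same sign? no

No, outside


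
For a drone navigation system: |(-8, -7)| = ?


|u| = sqrt((-8)^2 + (-7)^2) = sqrt(113) = 10.6301

10.6301


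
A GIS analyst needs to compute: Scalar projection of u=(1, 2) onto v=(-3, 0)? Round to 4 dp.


u.v = -3, |v| = sqrt(9) = 3
Scalar projection = u.v / |v| = -3 / sqrt(9) = -1

-1


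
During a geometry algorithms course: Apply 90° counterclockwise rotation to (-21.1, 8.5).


90° CCW: (x,y) -> (-y, x)
(-21.1,8.5) -> (-8.5, -21.1)

(-8.5, -21.1)


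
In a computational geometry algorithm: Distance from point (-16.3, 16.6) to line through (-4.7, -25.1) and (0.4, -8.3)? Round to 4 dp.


|cross product| = 407.55
|line direction| = sqrt(308.25) = 17.557
Distance = 407.55/sqrt(308.25) = 23.2129

23.2129


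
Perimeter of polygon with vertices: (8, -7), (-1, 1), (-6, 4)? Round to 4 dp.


Sides: (8, -7)->(-1, 1): sqrt(145) = 12.041595, (-1, 1)->(-6, 4): sqrt(34) = 5.830952, (-6, 4)->(8, -7): sqrt(317) = 17.804494
Sum = 35.677041
Perimeter = 35.677

35.677


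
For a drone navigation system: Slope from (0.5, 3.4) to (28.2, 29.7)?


slope = (y2-y1)/(x2-x1) = (29.7-3.4)/(28.2-0.5) = 26.3/27.7 = 0.9495

0.9495


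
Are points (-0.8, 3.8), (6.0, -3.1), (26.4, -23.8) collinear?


Cross product: (6-(-0.8))*((-23.8)-3.8) - ((-3.1)-3.8)*(26.4-(-0.8))
= 0

Yes, collinear


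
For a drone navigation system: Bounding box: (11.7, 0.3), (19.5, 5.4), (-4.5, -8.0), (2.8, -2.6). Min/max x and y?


x range: [-4.5, 19.5]
y range: [-8, 5.4]
Bounding box: (-4.5,-8) to (19.5,5.4)

(-4.5,-8) to (19.5,5.4)


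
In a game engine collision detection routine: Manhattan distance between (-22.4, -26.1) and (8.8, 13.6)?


|(-22.4)-8.8| + |(-26.1)-13.6| = 31.2 + 39.7 = 70.9

70.9


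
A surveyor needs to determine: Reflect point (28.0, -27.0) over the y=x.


Reflection over y=x: (x,y) -> (y,x)
(28, -27) -> (-27, 28)

(-27, 28)


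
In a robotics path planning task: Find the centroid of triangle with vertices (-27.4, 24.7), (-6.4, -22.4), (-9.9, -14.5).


Centroid = ((x_A+x_B+x_C)/3, (y_A+y_B+y_C)/3)
= (((-27.4)+(-6.4)+(-9.9))/3, (24.7+(-22.4)+(-14.5))/3)
= (-14.5667, -4.0667)

(-14.5667, -4.0667)


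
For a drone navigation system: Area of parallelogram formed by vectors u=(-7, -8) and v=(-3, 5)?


|u x v| = |(-7)*5 - (-8)*(-3)|
= |(-35) - 24| = 59

59


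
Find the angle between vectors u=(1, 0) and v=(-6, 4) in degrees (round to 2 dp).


u.v = -6, |u| = sqrt(1) = 1, |v| = sqrt(52) = 7.2111
cos(theta) = u.v/(|u||v|) = -6/sqrt(52) = -0.83205
theta = acos(-0.83205) = 146.31 degrees

146.31 degrees


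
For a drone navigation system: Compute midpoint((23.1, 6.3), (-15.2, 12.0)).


M = ((23.1+(-15.2))/2, (6.3+12)/2)
= (3.95, 9.15)

(3.95, 9.15)


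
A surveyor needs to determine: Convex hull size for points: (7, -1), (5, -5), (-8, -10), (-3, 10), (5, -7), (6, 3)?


Convex hull vertices (CCW): (-8, -10), (5, -7), (7, -1), (6, 3), (-3, 10)
Count = 5

5


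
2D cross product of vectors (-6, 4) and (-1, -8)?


u x v = u_x*v_y - u_y*v_x = (-6)*(-8) - 4*(-1)
= 48 - (-4) = 52

52


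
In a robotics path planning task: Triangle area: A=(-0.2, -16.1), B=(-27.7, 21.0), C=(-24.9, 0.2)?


Area = |x_A(y_B-y_C) + x_B(y_C-y_A) + x_C(y_A-y_B)|/2
= |(-4.16) + (-451.51) + 923.79|/2
= 468.12/2 = 234.06

234.06


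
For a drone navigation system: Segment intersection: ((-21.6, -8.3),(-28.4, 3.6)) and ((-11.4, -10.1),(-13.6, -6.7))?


Cross products: d1=30.72, d2=27.66, d3=-109.14, d4=-106.08
d1*d2 < 0 and d3*d4 < 0? no

No, they don't intersect


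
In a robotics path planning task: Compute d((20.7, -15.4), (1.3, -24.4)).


dx=-19.4, dy=-9
d^2 = (-19.4)^2 + (-9)^2 = 457.36
d = sqrt(457.36) = 21.386

21.386


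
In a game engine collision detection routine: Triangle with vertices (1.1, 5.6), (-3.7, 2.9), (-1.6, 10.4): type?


Side lengths squared: AB^2=30.33, BC^2=60.66, CA^2=30.33
Sorted: [30.33, 30.33, 60.66]
By sides: Isosceles, By angles: Right

Isosceles, Right


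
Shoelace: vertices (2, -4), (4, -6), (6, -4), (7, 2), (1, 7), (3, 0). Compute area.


Shoelace sum: (2*(-6) - 4*(-4)) + (4*(-4) - 6*(-6)) + (6*2 - 7*(-4)) + (7*7 - 1*2) + (1*0 - 3*7) + (3*(-4) - 2*0)
= 78
Area = |78|/2 = 39

39


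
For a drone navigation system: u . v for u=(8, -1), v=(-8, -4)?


u . v = u_x*v_x + u_y*v_y = 8*(-8) + (-1)*(-4)
= (-64) + 4 = -60

-60


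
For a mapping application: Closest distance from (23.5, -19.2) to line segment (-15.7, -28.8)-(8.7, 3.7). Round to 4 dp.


Project P onto AB: t = 0.768 (clamped to [0,1])
Closest point on segment: (3.0398, -3.8391)
Distance: 25.5846

25.5846


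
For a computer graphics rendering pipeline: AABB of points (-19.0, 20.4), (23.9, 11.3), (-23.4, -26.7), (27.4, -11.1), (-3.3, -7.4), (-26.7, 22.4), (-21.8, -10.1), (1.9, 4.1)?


x range: [-26.7, 27.4]
y range: [-26.7, 22.4]
Bounding box: (-26.7,-26.7) to (27.4,22.4)

(-26.7,-26.7) to (27.4,22.4)


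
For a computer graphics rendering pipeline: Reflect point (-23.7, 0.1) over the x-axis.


Reflection over x-axis: (x,y) -> (x,-y)
(-23.7, 0.1) -> (-23.7, -0.1)

(-23.7, -0.1)


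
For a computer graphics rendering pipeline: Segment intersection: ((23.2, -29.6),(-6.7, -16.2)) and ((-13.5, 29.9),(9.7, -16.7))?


Cross products: d1=329.82, d2=-752.64, d3=-1287.27, d4=-204.81
d1*d2 < 0 and d3*d4 < 0? no

No, they don't intersect


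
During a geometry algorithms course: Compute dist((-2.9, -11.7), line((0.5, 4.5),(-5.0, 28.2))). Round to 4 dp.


|cross product| = 169.68
|line direction| = sqrt(591.94) = 24.3298
Distance = 169.68/sqrt(591.94) = 6.9742

6.9742


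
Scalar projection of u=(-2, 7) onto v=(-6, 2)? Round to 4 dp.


u.v = 26, |v| = sqrt(40) = 6.3246
Scalar projection = u.v / |v| = 26 / sqrt(40) = 4.111

4.111


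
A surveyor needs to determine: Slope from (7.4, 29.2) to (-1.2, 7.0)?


slope = (y2-y1)/(x2-x1) = (7-29.2)/((-1.2)-7.4) = (-22.2)/(-8.6) = 2.5814

2.5814


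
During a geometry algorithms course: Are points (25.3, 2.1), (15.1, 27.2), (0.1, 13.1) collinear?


Cross product: (15.1-25.3)*(13.1-2.1) - (27.2-2.1)*(0.1-25.3)
= 520.32

No, not collinear


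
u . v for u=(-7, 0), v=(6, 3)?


u . v = u_x*v_x + u_y*v_y = (-7)*6 + 0*3
= (-42) + 0 = -42

-42


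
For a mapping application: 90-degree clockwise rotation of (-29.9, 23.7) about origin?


90° CW: (x,y) -> (y, -x)
(-29.9,23.7) -> (23.7, 29.9)

(23.7, 29.9)


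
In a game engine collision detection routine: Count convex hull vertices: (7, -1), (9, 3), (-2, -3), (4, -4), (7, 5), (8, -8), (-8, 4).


Convex hull vertices (CCW): (-8, 4), (-2, -3), (8, -8), (9, 3), (7, 5)
Count = 5

5


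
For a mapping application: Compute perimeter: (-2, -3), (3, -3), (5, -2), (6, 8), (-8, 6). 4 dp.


Sides: (-2, -3)->(3, -3): sqrt(25) = 5, (3, -3)->(5, -2): sqrt(5) = 2.236068, (5, -2)->(6, 8): sqrt(101) = 10.049876, (6, 8)->(-8, 6): sqrt(200) = 14.142136, (-8, 6)->(-2, -3): sqrt(117) = 10.816654
Sum = 42.244734
Perimeter = 42.2447

42.2447


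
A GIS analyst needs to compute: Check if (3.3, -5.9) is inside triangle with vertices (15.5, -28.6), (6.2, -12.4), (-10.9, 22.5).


Cross products: AB x AP = -13.47, BC x BP = -9.94, CA x CP = -24.14
All same sign? yes

Yes, inside


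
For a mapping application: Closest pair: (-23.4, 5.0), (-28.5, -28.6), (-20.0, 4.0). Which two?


d(P0,P1) = 33.9848, d(P0,P2) = 3.544, d(P1,P2) = 33.6899
Closest: P0 and P2

Closest pair: (-23.4, 5.0) and (-20.0, 4.0), distance = 3.544


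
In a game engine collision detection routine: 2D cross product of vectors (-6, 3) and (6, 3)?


u x v = u_x*v_y - u_y*v_x = (-6)*3 - 3*6
= (-18) - 18 = -36

-36


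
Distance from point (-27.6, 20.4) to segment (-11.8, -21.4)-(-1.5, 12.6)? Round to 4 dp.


Project P onto AB: t = 0.9971 (clamped to [0,1])
Closest point on segment: (-1.5296, 12.5022)
Distance: 27.2404

27.2404


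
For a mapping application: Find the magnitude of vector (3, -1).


|u| = sqrt(3^2 + (-1)^2) = sqrt(10) = 3.1623

3.1623


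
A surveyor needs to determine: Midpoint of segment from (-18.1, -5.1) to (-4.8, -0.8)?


M = (((-18.1)+(-4.8))/2, ((-5.1)+(-0.8))/2)
= (-11.45, -2.95)

(-11.45, -2.95)


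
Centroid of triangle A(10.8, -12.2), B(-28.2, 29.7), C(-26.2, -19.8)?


Centroid = ((x_A+x_B+x_C)/3, (y_A+y_B+y_C)/3)
= ((10.8+(-28.2)+(-26.2))/3, ((-12.2)+29.7+(-19.8))/3)
= (-14.5333, -0.7667)

(-14.5333, -0.7667)


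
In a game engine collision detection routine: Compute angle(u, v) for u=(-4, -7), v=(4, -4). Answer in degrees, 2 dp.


u.v = 12, |u| = sqrt(65) = 8.0623, |v| = sqrt(32) = 5.6569
cos(theta) = u.v/(|u||v|) = 12/sqrt(2080) = 0.263117
theta = acos(0.263117) = 74.74 degrees

74.74 degrees


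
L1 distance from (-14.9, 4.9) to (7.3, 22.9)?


|(-14.9)-7.3| + |4.9-22.9| = 22.2 + 18 = 40.2

40.2


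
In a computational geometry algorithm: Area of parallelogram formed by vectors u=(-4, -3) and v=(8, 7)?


|u x v| = |(-4)*7 - (-3)*8|
= |(-28) - (-24)| = 4

4


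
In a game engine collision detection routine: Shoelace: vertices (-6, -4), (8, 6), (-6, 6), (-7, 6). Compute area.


Shoelace sum: ((-6)*6 - 8*(-4)) + (8*6 - (-6)*6) + ((-6)*6 - (-7)*6) + ((-7)*(-4) - (-6)*6)
= 150
Area = |150|/2 = 75

75


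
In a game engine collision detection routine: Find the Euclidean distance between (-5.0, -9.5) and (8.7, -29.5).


dx=13.7, dy=-20
d^2 = 13.7^2 + (-20)^2 = 587.69
d = sqrt(587.69) = 24.2423

24.2423


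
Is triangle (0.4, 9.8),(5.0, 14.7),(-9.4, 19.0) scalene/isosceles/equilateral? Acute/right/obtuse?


Side lengths squared: AB^2=45.17, BC^2=225.85, CA^2=180.68
Sorted: [45.17, 180.68, 225.85]
By sides: Scalene, By angles: Right

Scalene, Right


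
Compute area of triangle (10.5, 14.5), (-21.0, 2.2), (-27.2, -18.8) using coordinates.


Area = |x_A(y_B-y_C) + x_B(y_C-y_A) + x_C(y_A-y_B)|/2
= |220.5 + 699.3 + (-334.56)|/2
= 585.24/2 = 292.62

292.62


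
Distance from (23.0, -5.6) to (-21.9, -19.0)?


dx=-44.9, dy=-13.4
d^2 = (-44.9)^2 + (-13.4)^2 = 2195.57
d = sqrt(2195.57) = 46.8569

46.8569


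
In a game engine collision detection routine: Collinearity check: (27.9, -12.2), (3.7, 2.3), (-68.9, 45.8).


Cross product: (3.7-27.9)*(45.8-(-12.2)) - (2.3-(-12.2))*((-68.9)-27.9)
= 0

Yes, collinear


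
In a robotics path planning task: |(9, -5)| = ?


|u| = sqrt(9^2 + (-5)^2) = sqrt(106) = 10.2956

10.2956


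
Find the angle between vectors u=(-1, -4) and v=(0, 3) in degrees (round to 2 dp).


u.v = -12, |u| = sqrt(17) = 4.1231, |v| = sqrt(9) = 3
cos(theta) = u.v/(|u||v|) = -12/sqrt(153) = -0.970143
theta = acos(-0.970143) = 165.96 degrees

165.96 degrees


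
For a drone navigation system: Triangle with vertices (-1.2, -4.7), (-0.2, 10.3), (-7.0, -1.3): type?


Side lengths squared: AB^2=226, BC^2=180.8, CA^2=45.2
Sorted: [45.2, 180.8, 226]
By sides: Scalene, By angles: Right

Scalene, Right


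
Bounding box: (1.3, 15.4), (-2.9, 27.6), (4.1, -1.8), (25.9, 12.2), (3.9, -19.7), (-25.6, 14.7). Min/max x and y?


x range: [-25.6, 25.9]
y range: [-19.7, 27.6]
Bounding box: (-25.6,-19.7) to (25.9,27.6)

(-25.6,-19.7) to (25.9,27.6)


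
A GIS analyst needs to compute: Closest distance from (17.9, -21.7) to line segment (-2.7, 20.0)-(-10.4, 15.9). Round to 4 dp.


Project P onto AB: t = 0.1623 (clamped to [0,1])
Closest point on segment: (-3.9496, 19.3346)
Distance: 46.4892

46.4892


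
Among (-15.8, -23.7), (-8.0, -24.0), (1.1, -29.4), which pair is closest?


d(P0,P1) = 7.8058, d(P0,P2) = 17.8354, d(P1,P2) = 10.5816
Closest: P0 and P1

Closest pair: (-15.8, -23.7) and (-8.0, -24.0), distance = 7.8058


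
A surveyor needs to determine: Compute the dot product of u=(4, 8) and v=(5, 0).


u . v = u_x*v_x + u_y*v_y = 4*5 + 8*0
= 20 + 0 = 20

20


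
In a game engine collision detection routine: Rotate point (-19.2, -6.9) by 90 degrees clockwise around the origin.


90° CW: (x,y) -> (y, -x)
(-19.2,-6.9) -> (-6.9, 19.2)

(-6.9, 19.2)


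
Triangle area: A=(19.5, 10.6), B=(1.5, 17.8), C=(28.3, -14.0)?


Area = |x_A(y_B-y_C) + x_B(y_C-y_A) + x_C(y_A-y_B)|/2
= |620.1 + (-36.9) + (-203.76)|/2
= 379.44/2 = 189.72

189.72


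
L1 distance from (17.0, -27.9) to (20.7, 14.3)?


|17-20.7| + |(-27.9)-14.3| = 3.7 + 42.2 = 45.9

45.9


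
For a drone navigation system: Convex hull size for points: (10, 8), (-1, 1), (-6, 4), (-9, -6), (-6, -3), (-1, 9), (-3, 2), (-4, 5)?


Convex hull vertices (CCW): (-9, -6), (10, 8), (-1, 9), (-6, 4)
Count = 4

4


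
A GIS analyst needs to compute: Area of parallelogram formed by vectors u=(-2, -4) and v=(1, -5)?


|u x v| = |(-2)*(-5) - (-4)*1|
= |10 - (-4)| = 14

14


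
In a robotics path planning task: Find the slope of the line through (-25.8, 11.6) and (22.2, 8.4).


slope = (y2-y1)/(x2-x1) = (8.4-11.6)/(22.2-(-25.8)) = (-3.2)/48 = -0.0667

-0.0667


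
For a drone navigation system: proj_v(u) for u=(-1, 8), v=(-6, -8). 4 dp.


u.v = -58, |v| = sqrt(100) = 10
Scalar projection = u.v / |v| = -58 / sqrt(100) = -5.8

-5.8


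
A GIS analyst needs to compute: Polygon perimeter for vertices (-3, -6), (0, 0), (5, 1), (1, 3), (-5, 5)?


Sides: (-3, -6)->(0, 0): sqrt(45) = 6.708204, (0, 0)->(5, 1): sqrt(26) = 5.09902, (5, 1)->(1, 3): sqrt(20) = 4.472136, (1, 3)->(-5, 5): sqrt(40) = 6.324555, (-5, 5)->(-3, -6): sqrt(125) = 11.18034
Sum = 33.784255
Perimeter = 33.7843

33.7843


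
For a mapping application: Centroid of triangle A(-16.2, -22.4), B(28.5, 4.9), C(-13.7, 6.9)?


Centroid = ((x_A+x_B+x_C)/3, (y_A+y_B+y_C)/3)
= (((-16.2)+28.5+(-13.7))/3, ((-22.4)+4.9+6.9)/3)
= (-0.4667, -3.5333)

(-0.4667, -3.5333)


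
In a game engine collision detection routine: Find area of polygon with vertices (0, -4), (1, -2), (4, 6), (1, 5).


Shoelace sum: (0*(-2) - 1*(-4)) + (1*6 - 4*(-2)) + (4*5 - 1*6) + (1*(-4) - 0*5)
= 28
Area = |28|/2 = 14

14


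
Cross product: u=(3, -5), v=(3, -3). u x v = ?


u x v = u_x*v_y - u_y*v_x = 3*(-3) - (-5)*3
= (-9) - (-15) = 6

6


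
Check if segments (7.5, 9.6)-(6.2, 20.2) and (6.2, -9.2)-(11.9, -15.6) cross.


Cross products: d1=115.48, d2=167.58, d3=38.22, d4=-13.88
d1*d2 < 0 and d3*d4 < 0? no

No, they don't intersect


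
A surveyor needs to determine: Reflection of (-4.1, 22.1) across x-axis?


Reflection over x-axis: (x,y) -> (x,-y)
(-4.1, 22.1) -> (-4.1, -22.1)

(-4.1, -22.1)


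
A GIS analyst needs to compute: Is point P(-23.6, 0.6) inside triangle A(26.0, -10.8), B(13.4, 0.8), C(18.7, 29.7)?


Cross products: AB x AP = 431.72, BC x BP = 1068.24, CA x CP = -1925.58
All same sign? no

No, outside


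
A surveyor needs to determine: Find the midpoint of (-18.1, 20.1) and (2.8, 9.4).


M = (((-18.1)+2.8)/2, (20.1+9.4)/2)
= (-7.65, 14.75)

(-7.65, 14.75)


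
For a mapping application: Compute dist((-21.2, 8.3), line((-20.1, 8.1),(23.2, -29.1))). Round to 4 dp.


|cross product| = 32.26
|line direction| = sqrt(3258.73) = 57.0853
Distance = 32.26/sqrt(3258.73) = 0.5651

0.5651


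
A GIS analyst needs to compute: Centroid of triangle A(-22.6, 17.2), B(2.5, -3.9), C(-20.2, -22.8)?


Centroid = ((x_A+x_B+x_C)/3, (y_A+y_B+y_C)/3)
= (((-22.6)+2.5+(-20.2))/3, (17.2+(-3.9)+(-22.8))/3)
= (-13.4333, -3.1667)

(-13.4333, -3.1667)


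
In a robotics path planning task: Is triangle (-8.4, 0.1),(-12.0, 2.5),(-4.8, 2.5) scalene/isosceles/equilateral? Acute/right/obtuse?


Side lengths squared: AB^2=18.72, BC^2=51.84, CA^2=18.72
Sorted: [18.72, 18.72, 51.84]
By sides: Isosceles, By angles: Obtuse

Isosceles, Obtuse
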